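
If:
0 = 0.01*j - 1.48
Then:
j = 148.00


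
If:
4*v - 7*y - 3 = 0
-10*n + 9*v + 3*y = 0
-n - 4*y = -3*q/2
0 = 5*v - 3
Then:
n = 18/35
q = 4/35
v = 3/5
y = -3/35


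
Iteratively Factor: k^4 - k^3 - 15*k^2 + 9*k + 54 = (k + 2)*(k^3 - 3*k^2 - 9*k + 27) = (k - 3)*(k + 2)*(k^2 - 9) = (k - 3)^2*(k + 2)*(k + 3)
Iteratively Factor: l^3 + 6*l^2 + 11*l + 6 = (l + 3)*(l^2 + 3*l + 2) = (l + 2)*(l + 3)*(l + 1)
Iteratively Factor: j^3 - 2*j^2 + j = (j - 1)*(j^2 - j) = (j - 1)^2*(j)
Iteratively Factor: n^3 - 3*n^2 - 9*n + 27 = (n - 3)*(n^2 - 9) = (n - 3)^2*(n + 3)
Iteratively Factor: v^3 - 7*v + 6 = (v + 3)*(v^2 - 3*v + 2) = (v - 1)*(v + 3)*(v - 2)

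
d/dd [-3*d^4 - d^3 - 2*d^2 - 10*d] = -12*d^3 - 3*d^2 - 4*d - 10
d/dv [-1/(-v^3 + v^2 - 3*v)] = (-3*v^2 + 2*v - 3)/(v^2*(v^2 - v + 3)^2)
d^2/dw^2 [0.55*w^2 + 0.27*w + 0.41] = 1.10000000000000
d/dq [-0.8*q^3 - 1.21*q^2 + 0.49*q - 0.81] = -2.4*q^2 - 2.42*q + 0.49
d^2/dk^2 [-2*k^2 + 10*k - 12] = -4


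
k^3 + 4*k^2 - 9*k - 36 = (k - 3)*(k + 3)*(k + 4)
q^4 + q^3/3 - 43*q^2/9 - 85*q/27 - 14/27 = (q - 7/3)*(q + 1/3)^2*(q + 2)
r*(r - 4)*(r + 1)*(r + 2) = r^4 - r^3 - 10*r^2 - 8*r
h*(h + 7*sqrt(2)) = h^2 + 7*sqrt(2)*h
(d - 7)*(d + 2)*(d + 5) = d^3 - 39*d - 70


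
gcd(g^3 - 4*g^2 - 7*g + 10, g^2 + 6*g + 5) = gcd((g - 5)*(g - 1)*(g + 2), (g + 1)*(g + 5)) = 1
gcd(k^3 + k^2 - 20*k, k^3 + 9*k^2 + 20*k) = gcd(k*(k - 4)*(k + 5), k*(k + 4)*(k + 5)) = k^2 + 5*k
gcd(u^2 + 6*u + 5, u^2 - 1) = u + 1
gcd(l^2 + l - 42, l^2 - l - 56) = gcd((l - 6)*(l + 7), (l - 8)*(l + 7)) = l + 7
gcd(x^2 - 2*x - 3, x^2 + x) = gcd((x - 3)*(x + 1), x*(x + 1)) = x + 1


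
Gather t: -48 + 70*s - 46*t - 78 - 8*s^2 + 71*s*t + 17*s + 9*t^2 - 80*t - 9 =-8*s^2 + 87*s + 9*t^2 + t*(71*s - 126) - 135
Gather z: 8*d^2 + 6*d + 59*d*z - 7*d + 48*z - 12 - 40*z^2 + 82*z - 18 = 8*d^2 - d - 40*z^2 + z*(59*d + 130) - 30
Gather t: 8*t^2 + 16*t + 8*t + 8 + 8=8*t^2 + 24*t + 16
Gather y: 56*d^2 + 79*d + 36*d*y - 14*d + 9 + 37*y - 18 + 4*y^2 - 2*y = 56*d^2 + 65*d + 4*y^2 + y*(36*d + 35) - 9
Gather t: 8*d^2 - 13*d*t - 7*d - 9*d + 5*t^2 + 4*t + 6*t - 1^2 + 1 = 8*d^2 - 16*d + 5*t^2 + t*(10 - 13*d)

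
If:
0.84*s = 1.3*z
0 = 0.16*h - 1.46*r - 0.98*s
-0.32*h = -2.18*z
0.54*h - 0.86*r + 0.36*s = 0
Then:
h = 0.00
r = 0.00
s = 0.00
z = 0.00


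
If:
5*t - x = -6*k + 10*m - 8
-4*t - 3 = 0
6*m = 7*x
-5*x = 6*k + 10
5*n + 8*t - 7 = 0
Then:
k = -1775/1272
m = -161/424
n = 13/5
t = -3/4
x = -69/212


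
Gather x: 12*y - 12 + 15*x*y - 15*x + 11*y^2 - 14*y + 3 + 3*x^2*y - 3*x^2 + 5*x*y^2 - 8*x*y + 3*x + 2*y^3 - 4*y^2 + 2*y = x^2*(3*y - 3) + x*(5*y^2 + 7*y - 12) + 2*y^3 + 7*y^2 - 9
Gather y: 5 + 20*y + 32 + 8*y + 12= 28*y + 49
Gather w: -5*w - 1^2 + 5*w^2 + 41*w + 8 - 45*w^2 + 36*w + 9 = -40*w^2 + 72*w + 16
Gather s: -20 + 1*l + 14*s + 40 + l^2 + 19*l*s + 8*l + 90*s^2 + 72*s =l^2 + 9*l + 90*s^2 + s*(19*l + 86) + 20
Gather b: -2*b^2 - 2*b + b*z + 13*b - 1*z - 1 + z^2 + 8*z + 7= -2*b^2 + b*(z + 11) + z^2 + 7*z + 6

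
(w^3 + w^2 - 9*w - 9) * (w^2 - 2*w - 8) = w^5 - w^4 - 19*w^3 + w^2 + 90*w + 72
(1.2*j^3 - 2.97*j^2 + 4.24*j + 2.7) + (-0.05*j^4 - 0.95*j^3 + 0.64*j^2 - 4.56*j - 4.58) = -0.05*j^4 + 0.25*j^3 - 2.33*j^2 - 0.319999999999999*j - 1.88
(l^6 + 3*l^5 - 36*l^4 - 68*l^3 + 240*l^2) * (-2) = -2*l^6 - 6*l^5 + 72*l^4 + 136*l^3 - 480*l^2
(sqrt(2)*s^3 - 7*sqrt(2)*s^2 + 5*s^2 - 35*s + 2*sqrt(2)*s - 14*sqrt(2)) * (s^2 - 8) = sqrt(2)*s^5 - 7*sqrt(2)*s^4 + 5*s^4 - 35*s^3 - 6*sqrt(2)*s^3 - 40*s^2 + 42*sqrt(2)*s^2 - 16*sqrt(2)*s + 280*s + 112*sqrt(2)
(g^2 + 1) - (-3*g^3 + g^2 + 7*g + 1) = 3*g^3 - 7*g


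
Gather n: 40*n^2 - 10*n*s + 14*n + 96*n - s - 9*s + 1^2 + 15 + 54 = 40*n^2 + n*(110 - 10*s) - 10*s + 70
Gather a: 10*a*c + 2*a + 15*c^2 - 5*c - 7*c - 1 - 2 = a*(10*c + 2) + 15*c^2 - 12*c - 3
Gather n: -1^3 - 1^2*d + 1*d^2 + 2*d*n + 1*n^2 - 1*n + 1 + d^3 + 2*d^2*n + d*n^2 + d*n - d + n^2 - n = d^3 + d^2 - 2*d + n^2*(d + 2) + n*(2*d^2 + 3*d - 2)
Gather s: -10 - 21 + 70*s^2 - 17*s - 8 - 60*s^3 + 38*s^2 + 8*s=-60*s^3 + 108*s^2 - 9*s - 39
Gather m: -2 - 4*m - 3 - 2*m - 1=-6*m - 6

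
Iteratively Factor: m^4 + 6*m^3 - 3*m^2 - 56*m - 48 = (m - 3)*(m^3 + 9*m^2 + 24*m + 16) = (m - 3)*(m + 4)*(m^2 + 5*m + 4) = (m - 3)*(m + 1)*(m + 4)*(m + 4)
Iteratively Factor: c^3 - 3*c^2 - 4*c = (c + 1)*(c^2 - 4*c) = (c - 4)*(c + 1)*(c)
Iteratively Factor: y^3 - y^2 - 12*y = (y + 3)*(y^2 - 4*y) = (y - 4)*(y + 3)*(y)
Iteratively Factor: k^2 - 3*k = (k)*(k - 3)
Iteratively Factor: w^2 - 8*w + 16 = (w - 4)*(w - 4)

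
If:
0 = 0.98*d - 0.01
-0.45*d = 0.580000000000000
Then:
No Solution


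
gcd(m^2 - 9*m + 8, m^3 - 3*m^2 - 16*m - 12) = 1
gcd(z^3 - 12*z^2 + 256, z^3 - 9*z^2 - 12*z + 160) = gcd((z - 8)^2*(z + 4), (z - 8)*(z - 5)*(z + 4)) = z^2 - 4*z - 32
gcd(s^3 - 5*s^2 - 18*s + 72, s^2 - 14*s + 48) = s - 6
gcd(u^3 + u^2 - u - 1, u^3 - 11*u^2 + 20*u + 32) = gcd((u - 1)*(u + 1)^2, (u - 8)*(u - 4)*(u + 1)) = u + 1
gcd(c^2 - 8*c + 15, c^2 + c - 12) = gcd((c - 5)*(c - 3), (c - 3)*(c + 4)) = c - 3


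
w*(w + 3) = w^2 + 3*w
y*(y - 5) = y^2 - 5*y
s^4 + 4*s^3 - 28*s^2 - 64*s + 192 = (s - 4)*(s - 2)*(s + 4)*(s + 6)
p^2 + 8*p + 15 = (p + 3)*(p + 5)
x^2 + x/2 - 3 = (x - 3/2)*(x + 2)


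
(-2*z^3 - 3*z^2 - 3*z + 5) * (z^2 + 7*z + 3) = -2*z^5 - 17*z^4 - 30*z^3 - 25*z^2 + 26*z + 15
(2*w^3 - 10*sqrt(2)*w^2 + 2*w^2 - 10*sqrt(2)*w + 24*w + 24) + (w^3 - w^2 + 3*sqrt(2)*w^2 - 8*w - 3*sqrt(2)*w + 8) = 3*w^3 - 7*sqrt(2)*w^2 + w^2 - 13*sqrt(2)*w + 16*w + 32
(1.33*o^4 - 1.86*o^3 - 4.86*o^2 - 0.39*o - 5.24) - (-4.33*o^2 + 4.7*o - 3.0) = 1.33*o^4 - 1.86*o^3 - 0.53*o^2 - 5.09*o - 2.24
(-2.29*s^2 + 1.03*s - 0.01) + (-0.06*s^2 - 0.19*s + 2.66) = -2.35*s^2 + 0.84*s + 2.65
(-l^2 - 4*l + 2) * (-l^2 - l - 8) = l^4 + 5*l^3 + 10*l^2 + 30*l - 16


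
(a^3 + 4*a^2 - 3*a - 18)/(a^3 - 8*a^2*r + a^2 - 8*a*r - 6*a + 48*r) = (-a - 3)/(-a + 8*r)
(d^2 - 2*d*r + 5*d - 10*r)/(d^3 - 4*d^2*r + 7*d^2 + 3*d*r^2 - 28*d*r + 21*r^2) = (d^2 - 2*d*r + 5*d - 10*r)/(d^3 - 4*d^2*r + 7*d^2 + 3*d*r^2 - 28*d*r + 21*r^2)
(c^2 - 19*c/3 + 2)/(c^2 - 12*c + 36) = (c - 1/3)/(c - 6)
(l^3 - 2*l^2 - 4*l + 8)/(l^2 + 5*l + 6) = (l^2 - 4*l + 4)/(l + 3)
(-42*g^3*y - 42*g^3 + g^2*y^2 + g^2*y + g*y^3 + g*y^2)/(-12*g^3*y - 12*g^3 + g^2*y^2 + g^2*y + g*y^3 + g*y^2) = (-42*g^2 + g*y + y^2)/(-12*g^2 + g*y + y^2)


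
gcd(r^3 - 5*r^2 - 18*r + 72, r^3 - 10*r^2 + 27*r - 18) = r^2 - 9*r + 18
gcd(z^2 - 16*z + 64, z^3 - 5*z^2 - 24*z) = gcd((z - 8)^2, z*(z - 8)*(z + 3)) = z - 8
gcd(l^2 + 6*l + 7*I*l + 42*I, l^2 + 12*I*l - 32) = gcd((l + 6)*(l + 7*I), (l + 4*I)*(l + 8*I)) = 1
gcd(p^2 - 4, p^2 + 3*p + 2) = p + 2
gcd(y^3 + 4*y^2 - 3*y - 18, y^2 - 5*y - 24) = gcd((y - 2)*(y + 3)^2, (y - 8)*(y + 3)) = y + 3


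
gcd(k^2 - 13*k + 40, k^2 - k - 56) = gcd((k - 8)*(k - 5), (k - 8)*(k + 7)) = k - 8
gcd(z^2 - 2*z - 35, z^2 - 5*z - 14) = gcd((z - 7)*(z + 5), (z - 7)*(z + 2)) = z - 7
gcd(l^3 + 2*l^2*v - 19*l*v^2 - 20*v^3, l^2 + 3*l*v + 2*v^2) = l + v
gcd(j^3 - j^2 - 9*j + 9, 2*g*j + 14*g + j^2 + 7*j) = 1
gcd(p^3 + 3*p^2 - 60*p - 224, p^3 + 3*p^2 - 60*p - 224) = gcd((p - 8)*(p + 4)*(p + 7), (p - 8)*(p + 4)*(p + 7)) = p^3 + 3*p^2 - 60*p - 224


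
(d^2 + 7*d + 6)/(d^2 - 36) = (d + 1)/(d - 6)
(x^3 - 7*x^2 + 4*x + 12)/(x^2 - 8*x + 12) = x + 1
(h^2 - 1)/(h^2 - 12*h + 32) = (h^2 - 1)/(h^2 - 12*h + 32)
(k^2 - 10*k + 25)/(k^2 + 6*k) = (k^2 - 10*k + 25)/(k*(k + 6))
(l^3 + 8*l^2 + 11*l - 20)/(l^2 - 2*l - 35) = (l^2 + 3*l - 4)/(l - 7)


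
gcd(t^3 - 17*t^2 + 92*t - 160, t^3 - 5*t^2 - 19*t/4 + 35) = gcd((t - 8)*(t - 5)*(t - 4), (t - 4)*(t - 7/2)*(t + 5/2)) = t - 4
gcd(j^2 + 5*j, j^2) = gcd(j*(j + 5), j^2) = j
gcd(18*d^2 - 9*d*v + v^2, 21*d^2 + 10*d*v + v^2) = 1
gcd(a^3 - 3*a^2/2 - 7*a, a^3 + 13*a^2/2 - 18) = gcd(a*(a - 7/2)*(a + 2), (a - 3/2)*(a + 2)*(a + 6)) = a + 2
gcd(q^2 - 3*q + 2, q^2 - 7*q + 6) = q - 1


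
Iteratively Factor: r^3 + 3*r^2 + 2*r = (r)*(r^2 + 3*r + 2) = r*(r + 1)*(r + 2)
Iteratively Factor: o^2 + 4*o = (o)*(o + 4)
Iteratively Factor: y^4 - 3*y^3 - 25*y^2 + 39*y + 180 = (y - 5)*(y^3 + 2*y^2 - 15*y - 36) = (y - 5)*(y - 4)*(y^2 + 6*y + 9) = (y - 5)*(y - 4)*(y + 3)*(y + 3)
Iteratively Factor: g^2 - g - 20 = (g + 4)*(g - 5)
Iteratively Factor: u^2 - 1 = (u - 1)*(u + 1)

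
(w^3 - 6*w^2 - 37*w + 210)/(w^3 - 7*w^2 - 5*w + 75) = (w^2 - w - 42)/(w^2 - 2*w - 15)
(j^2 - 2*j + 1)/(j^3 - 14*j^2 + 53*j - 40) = (j - 1)/(j^2 - 13*j + 40)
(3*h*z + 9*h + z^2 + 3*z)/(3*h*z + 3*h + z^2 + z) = (z + 3)/(z + 1)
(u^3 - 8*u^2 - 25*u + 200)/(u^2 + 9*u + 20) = (u^2 - 13*u + 40)/(u + 4)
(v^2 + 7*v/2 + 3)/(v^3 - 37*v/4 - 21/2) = 2/(2*v - 7)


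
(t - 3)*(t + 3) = t^2 - 9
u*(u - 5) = u^2 - 5*u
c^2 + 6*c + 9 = (c + 3)^2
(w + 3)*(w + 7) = w^2 + 10*w + 21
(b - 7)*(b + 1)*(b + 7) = b^3 + b^2 - 49*b - 49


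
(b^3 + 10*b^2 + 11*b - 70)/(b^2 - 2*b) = b + 12 + 35/b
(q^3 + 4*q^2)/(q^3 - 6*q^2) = (q + 4)/(q - 6)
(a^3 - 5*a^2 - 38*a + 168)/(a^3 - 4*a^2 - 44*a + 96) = (a^2 - 11*a + 28)/(a^2 - 10*a + 16)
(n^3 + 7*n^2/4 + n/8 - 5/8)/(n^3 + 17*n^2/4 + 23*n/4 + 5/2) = (n - 1/2)/(n + 2)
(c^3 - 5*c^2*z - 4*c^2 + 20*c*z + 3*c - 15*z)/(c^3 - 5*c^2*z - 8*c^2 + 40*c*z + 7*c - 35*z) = (c - 3)/(c - 7)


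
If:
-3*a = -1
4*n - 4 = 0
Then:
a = 1/3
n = 1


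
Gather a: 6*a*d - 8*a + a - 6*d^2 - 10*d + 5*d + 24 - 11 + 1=a*(6*d - 7) - 6*d^2 - 5*d + 14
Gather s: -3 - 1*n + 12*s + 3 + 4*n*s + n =s*(4*n + 12)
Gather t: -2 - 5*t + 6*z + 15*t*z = t*(15*z - 5) + 6*z - 2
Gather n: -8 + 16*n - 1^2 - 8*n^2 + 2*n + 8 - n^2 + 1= -9*n^2 + 18*n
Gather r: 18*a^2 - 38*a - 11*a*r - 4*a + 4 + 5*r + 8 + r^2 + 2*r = 18*a^2 - 42*a + r^2 + r*(7 - 11*a) + 12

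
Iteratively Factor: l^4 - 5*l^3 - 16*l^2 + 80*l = (l + 4)*(l^3 - 9*l^2 + 20*l) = (l - 4)*(l + 4)*(l^2 - 5*l) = (l - 5)*(l - 4)*(l + 4)*(l)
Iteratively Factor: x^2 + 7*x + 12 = (x + 3)*(x + 4)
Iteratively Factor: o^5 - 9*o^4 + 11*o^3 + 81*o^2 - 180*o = (o + 3)*(o^4 - 12*o^3 + 47*o^2 - 60*o) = o*(o + 3)*(o^3 - 12*o^2 + 47*o - 60) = o*(o - 3)*(o + 3)*(o^2 - 9*o + 20) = o*(o - 5)*(o - 3)*(o + 3)*(o - 4)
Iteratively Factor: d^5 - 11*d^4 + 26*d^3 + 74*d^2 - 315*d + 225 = (d - 1)*(d^4 - 10*d^3 + 16*d^2 + 90*d - 225) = (d - 1)*(d + 3)*(d^3 - 13*d^2 + 55*d - 75) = (d - 5)*(d - 1)*(d + 3)*(d^2 - 8*d + 15) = (d - 5)^2*(d - 1)*(d + 3)*(d - 3)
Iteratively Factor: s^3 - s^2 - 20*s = (s)*(s^2 - s - 20) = s*(s - 5)*(s + 4)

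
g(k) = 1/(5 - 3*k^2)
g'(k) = 6*k/(5 - 3*k^2)^2 = 6*k/(3*k^2 - 5)^2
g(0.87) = 0.37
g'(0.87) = 0.70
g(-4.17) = -0.02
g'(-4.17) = -0.01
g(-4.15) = -0.02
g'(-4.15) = -0.01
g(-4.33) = -0.02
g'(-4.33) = -0.01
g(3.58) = -0.03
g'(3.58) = 0.02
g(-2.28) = -0.09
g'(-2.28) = -0.12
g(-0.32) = 0.21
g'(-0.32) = -0.09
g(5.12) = -0.01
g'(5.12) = 0.01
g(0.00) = 0.20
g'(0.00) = 0.00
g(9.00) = 0.00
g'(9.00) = 0.00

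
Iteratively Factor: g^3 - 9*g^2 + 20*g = (g)*(g^2 - 9*g + 20) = g*(g - 4)*(g - 5)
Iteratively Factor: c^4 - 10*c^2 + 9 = (c + 1)*(c^3 - c^2 - 9*c + 9) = (c - 1)*(c + 1)*(c^2 - 9) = (c - 3)*(c - 1)*(c + 1)*(c + 3)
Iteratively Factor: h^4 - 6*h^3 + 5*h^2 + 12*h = (h + 1)*(h^3 - 7*h^2 + 12*h) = (h - 4)*(h + 1)*(h^2 - 3*h) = h*(h - 4)*(h + 1)*(h - 3)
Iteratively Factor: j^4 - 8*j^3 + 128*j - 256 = (j + 4)*(j^3 - 12*j^2 + 48*j - 64) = (j - 4)*(j + 4)*(j^2 - 8*j + 16) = (j - 4)^2*(j + 4)*(j - 4)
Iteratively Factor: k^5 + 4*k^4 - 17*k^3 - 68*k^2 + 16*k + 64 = (k + 4)*(k^4 - 17*k^2 + 16) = (k + 1)*(k + 4)*(k^3 - k^2 - 16*k + 16) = (k + 1)*(k + 4)^2*(k^2 - 5*k + 4) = (k - 4)*(k + 1)*(k + 4)^2*(k - 1)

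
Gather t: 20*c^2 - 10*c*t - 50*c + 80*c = 20*c^2 - 10*c*t + 30*c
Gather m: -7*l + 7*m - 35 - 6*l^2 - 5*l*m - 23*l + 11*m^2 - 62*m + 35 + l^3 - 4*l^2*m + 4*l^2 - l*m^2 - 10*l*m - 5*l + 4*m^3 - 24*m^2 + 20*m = l^3 - 2*l^2 - 35*l + 4*m^3 + m^2*(-l - 13) + m*(-4*l^2 - 15*l - 35)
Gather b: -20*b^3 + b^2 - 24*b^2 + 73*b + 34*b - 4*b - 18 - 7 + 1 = -20*b^3 - 23*b^2 + 103*b - 24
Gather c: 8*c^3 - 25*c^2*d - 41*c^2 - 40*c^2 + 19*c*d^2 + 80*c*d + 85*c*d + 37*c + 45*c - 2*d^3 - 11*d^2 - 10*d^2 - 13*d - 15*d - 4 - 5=8*c^3 + c^2*(-25*d - 81) + c*(19*d^2 + 165*d + 82) - 2*d^3 - 21*d^2 - 28*d - 9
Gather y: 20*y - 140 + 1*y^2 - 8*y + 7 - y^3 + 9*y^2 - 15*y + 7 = -y^3 + 10*y^2 - 3*y - 126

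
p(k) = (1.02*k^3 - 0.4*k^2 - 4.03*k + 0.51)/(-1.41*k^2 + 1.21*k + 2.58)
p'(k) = (2.82*k - 1.21)*(1.02*k^3 - 0.4*k^2 - 4.03*k + 0.51)/(-1.41*k^2 + 1.21*k + 2.58)^2 + (3.06*k^2 - 0.8*k - 4.03)/(-1.41*k^2 + 1.21*k + 2.58) = (-1.4382*k^4 + 2.4684*k^3 + 1.7285*k^2 - 0.6258*k - 11.0145)/(1.9881*k^4 - 3.4122*k^3 - 5.8115*k^2 + 6.2436*k + 6.6564)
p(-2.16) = 0.44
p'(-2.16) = -1.32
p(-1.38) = -1.48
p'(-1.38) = -5.89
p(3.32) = -2.24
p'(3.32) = -0.98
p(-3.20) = 1.53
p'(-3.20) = -0.90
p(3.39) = -2.31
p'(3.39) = -0.96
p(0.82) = -0.95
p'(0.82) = -1.40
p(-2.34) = 0.67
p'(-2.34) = -1.18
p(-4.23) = 2.41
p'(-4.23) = -0.81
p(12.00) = -8.91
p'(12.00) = -0.73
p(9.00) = -6.70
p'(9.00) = -0.74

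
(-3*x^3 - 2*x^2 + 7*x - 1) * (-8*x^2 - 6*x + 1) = 24*x^5 + 34*x^4 - 47*x^3 - 36*x^2 + 13*x - 1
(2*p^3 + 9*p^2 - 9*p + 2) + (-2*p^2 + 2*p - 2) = 2*p^3 + 7*p^2 - 7*p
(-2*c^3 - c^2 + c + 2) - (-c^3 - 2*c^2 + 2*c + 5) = -c^3 + c^2 - c - 3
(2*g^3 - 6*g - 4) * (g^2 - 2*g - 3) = 2*g^5 - 4*g^4 - 12*g^3 + 8*g^2 + 26*g + 12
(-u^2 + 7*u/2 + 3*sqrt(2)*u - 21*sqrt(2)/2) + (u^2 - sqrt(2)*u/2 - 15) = 7*u/2 + 5*sqrt(2)*u/2 - 15 - 21*sqrt(2)/2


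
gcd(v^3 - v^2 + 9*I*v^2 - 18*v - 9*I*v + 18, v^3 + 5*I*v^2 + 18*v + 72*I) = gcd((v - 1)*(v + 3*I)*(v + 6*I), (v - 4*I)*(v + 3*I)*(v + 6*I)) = v^2 + 9*I*v - 18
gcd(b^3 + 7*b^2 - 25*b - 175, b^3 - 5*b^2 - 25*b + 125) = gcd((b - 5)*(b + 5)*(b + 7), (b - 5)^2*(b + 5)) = b^2 - 25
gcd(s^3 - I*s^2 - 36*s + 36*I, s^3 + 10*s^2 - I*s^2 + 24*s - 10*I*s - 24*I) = s^2 + s*(6 - I) - 6*I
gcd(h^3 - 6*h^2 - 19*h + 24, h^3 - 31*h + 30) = h - 1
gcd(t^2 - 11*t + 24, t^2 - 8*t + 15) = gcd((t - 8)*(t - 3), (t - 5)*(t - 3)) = t - 3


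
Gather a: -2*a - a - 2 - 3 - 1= -3*a - 6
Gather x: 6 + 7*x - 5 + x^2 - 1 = x^2 + 7*x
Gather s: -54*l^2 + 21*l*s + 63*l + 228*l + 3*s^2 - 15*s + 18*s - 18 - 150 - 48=-54*l^2 + 291*l + 3*s^2 + s*(21*l + 3) - 216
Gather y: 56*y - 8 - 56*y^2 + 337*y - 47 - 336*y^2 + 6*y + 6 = -392*y^2 + 399*y - 49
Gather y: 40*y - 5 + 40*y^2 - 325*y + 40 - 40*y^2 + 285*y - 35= 0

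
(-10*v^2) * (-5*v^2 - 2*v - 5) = 50*v^4 + 20*v^3 + 50*v^2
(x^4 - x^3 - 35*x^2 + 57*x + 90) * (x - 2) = x^5 - 3*x^4 - 33*x^3 + 127*x^2 - 24*x - 180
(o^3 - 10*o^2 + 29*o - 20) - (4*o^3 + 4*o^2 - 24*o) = -3*o^3 - 14*o^2 + 53*o - 20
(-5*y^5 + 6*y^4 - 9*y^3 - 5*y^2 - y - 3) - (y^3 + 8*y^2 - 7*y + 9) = -5*y^5 + 6*y^4 - 10*y^3 - 13*y^2 + 6*y - 12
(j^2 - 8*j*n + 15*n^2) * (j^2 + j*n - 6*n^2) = j^4 - 7*j^3*n + j^2*n^2 + 63*j*n^3 - 90*n^4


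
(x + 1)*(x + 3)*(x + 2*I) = x^3 + 4*x^2 + 2*I*x^2 + 3*x + 8*I*x + 6*I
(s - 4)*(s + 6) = s^2 + 2*s - 24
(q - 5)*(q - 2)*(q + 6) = q^3 - q^2 - 32*q + 60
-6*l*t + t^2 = t*(-6*l + t)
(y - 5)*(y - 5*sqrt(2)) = y^2 - 5*sqrt(2)*y - 5*y + 25*sqrt(2)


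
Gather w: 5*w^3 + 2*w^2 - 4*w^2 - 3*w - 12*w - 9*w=5*w^3 - 2*w^2 - 24*w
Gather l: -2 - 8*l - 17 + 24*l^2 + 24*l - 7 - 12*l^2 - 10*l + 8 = 12*l^2 + 6*l - 18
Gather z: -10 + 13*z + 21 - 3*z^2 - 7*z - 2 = -3*z^2 + 6*z + 9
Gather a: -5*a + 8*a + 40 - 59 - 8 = 3*a - 27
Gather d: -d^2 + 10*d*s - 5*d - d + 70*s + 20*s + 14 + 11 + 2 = -d^2 + d*(10*s - 6) + 90*s + 27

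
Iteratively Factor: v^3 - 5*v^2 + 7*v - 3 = (v - 3)*(v^2 - 2*v + 1) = (v - 3)*(v - 1)*(v - 1)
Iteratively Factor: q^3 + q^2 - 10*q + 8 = (q + 4)*(q^2 - 3*q + 2) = (q - 2)*(q + 4)*(q - 1)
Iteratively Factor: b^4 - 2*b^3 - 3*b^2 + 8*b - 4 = (b - 1)*(b^3 - b^2 - 4*b + 4) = (b - 1)^2*(b^2 - 4) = (b - 2)*(b - 1)^2*(b + 2)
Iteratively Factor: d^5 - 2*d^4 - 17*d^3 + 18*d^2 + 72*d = (d - 4)*(d^4 + 2*d^3 - 9*d^2 - 18*d) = d*(d - 4)*(d^3 + 2*d^2 - 9*d - 18) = d*(d - 4)*(d - 3)*(d^2 + 5*d + 6) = d*(d - 4)*(d - 3)*(d + 2)*(d + 3)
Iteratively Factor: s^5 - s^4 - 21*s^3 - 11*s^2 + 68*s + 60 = (s + 2)*(s^4 - 3*s^3 - 15*s^2 + 19*s + 30) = (s - 2)*(s + 2)*(s^3 - s^2 - 17*s - 15) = (s - 2)*(s + 2)*(s + 3)*(s^2 - 4*s - 5) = (s - 5)*(s - 2)*(s + 2)*(s + 3)*(s + 1)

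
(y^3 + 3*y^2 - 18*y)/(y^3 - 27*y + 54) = y/(y - 3)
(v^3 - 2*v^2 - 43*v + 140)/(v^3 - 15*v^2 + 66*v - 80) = (v^2 + 3*v - 28)/(v^2 - 10*v + 16)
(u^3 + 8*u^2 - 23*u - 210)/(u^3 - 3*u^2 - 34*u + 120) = (u + 7)/(u - 4)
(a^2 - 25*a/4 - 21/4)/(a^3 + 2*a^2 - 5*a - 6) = (4*a^2 - 25*a - 21)/(4*(a^3 + 2*a^2 - 5*a - 6))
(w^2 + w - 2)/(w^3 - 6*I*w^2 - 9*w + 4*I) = (w^2 + w - 2)/(w^3 - 6*I*w^2 - 9*w + 4*I)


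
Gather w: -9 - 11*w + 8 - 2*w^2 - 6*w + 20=-2*w^2 - 17*w + 19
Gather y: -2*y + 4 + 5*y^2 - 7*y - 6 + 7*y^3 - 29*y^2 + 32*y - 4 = 7*y^3 - 24*y^2 + 23*y - 6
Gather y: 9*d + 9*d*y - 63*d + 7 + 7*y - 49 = -54*d + y*(9*d + 7) - 42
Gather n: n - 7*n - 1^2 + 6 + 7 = 12 - 6*n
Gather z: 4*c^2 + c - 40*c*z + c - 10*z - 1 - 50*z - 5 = 4*c^2 + 2*c + z*(-40*c - 60) - 6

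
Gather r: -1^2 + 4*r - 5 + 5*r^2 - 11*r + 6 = 5*r^2 - 7*r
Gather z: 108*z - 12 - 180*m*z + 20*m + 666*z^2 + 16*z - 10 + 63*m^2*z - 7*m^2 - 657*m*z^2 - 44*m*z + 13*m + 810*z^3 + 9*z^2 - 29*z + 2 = -7*m^2 + 33*m + 810*z^3 + z^2*(675 - 657*m) + z*(63*m^2 - 224*m + 95) - 20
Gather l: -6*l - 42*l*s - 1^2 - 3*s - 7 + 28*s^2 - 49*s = l*(-42*s - 6) + 28*s^2 - 52*s - 8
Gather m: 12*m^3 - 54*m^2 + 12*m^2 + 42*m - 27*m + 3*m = 12*m^3 - 42*m^2 + 18*m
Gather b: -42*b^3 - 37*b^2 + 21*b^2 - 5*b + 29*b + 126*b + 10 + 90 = -42*b^3 - 16*b^2 + 150*b + 100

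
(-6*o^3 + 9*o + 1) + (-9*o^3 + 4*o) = -15*o^3 + 13*o + 1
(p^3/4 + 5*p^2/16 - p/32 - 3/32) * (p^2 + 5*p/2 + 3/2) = p^5/4 + 15*p^4/16 + 9*p^3/8 + 19*p^2/64 - 9*p/32 - 9/64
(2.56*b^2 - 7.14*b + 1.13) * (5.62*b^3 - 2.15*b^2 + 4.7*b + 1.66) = 14.3872*b^5 - 45.6308*b^4 + 33.7336*b^3 - 31.7379*b^2 - 6.5414*b + 1.8758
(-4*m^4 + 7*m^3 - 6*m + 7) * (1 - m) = 4*m^5 - 11*m^4 + 7*m^3 + 6*m^2 - 13*m + 7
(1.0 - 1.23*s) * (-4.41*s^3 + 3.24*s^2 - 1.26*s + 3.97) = 5.4243*s^4 - 8.3952*s^3 + 4.7898*s^2 - 6.1431*s + 3.97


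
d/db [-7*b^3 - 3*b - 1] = -21*b^2 - 3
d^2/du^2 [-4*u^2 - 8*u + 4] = -8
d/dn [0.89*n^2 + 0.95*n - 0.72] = 1.78*n + 0.95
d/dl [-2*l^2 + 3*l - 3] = 3 - 4*l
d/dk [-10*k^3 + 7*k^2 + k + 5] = -30*k^2 + 14*k + 1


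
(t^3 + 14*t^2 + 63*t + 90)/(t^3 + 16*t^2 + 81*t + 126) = (t + 5)/(t + 7)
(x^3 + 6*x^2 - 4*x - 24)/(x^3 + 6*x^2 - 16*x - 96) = (x^2 - 4)/(x^2 - 16)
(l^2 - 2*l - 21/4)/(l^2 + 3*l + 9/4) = (2*l - 7)/(2*l + 3)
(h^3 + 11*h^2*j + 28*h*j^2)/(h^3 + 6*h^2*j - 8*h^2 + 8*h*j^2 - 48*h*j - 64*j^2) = h*(h + 7*j)/(h^2 + 2*h*j - 8*h - 16*j)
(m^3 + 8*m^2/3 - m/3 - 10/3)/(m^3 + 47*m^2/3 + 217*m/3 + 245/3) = (m^2 + m - 2)/(m^2 + 14*m + 49)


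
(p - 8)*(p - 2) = p^2 - 10*p + 16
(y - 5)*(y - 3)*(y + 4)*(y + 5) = y^4 + y^3 - 37*y^2 - 25*y + 300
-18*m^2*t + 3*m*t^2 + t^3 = t*(-3*m + t)*(6*m + t)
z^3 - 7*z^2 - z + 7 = (z - 7)*(z - 1)*(z + 1)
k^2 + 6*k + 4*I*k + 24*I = (k + 6)*(k + 4*I)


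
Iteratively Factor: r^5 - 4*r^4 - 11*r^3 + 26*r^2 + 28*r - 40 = (r - 1)*(r^4 - 3*r^3 - 14*r^2 + 12*r + 40) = (r - 1)*(r + 2)*(r^3 - 5*r^2 - 4*r + 20) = (r - 5)*(r - 1)*(r + 2)*(r^2 - 4) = (r - 5)*(r - 1)*(r + 2)^2*(r - 2)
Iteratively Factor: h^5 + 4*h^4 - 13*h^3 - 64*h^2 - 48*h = (h + 3)*(h^4 + h^3 - 16*h^2 - 16*h) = (h + 1)*(h + 3)*(h^3 - 16*h) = h*(h + 1)*(h + 3)*(h^2 - 16) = h*(h - 4)*(h + 1)*(h + 3)*(h + 4)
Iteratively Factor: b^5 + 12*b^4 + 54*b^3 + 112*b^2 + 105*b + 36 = (b + 4)*(b^4 + 8*b^3 + 22*b^2 + 24*b + 9) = (b + 1)*(b + 4)*(b^3 + 7*b^2 + 15*b + 9) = (b + 1)*(b + 3)*(b + 4)*(b^2 + 4*b + 3) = (b + 1)^2*(b + 3)*(b + 4)*(b + 3)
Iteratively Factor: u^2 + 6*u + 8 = (u + 2)*(u + 4)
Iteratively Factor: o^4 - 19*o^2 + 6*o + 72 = (o - 3)*(o^3 + 3*o^2 - 10*o - 24) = (o - 3)^2*(o^2 + 6*o + 8) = (o - 3)^2*(o + 4)*(o + 2)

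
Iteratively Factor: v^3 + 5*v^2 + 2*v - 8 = (v + 4)*(v^2 + v - 2) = (v - 1)*(v + 4)*(v + 2)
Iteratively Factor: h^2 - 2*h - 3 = (h + 1)*(h - 3)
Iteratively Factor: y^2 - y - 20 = (y + 4)*(y - 5)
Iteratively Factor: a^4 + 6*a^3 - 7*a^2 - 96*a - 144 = (a + 3)*(a^3 + 3*a^2 - 16*a - 48) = (a + 3)^2*(a^2 - 16) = (a + 3)^2*(a + 4)*(a - 4)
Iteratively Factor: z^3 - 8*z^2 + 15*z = (z)*(z^2 - 8*z + 15) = z*(z - 5)*(z - 3)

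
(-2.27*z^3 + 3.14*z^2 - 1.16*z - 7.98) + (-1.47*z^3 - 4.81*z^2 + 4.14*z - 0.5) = -3.74*z^3 - 1.67*z^2 + 2.98*z - 8.48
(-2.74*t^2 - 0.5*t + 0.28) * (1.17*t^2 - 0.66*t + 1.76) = -3.2058*t^4 + 1.2234*t^3 - 4.1648*t^2 - 1.0648*t + 0.4928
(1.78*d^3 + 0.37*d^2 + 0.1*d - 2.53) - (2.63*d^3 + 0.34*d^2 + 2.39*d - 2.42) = -0.85*d^3 + 0.03*d^2 - 2.29*d - 0.11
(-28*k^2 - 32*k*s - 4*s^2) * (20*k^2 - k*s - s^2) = -560*k^4 - 612*k^3*s - 20*k^2*s^2 + 36*k*s^3 + 4*s^4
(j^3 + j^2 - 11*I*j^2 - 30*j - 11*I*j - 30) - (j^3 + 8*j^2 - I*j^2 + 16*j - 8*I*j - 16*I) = -7*j^2 - 10*I*j^2 - 46*j - 3*I*j - 30 + 16*I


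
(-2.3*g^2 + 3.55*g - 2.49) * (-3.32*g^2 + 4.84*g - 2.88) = 7.636*g^4 - 22.918*g^3 + 32.0728*g^2 - 22.2756*g + 7.1712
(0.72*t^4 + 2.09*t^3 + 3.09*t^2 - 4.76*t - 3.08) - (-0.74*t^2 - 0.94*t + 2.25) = 0.72*t^4 + 2.09*t^3 + 3.83*t^2 - 3.82*t - 5.33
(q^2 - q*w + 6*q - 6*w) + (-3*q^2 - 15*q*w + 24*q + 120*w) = -2*q^2 - 16*q*w + 30*q + 114*w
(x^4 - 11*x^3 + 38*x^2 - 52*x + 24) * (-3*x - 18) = -3*x^5 + 15*x^4 + 84*x^3 - 528*x^2 + 864*x - 432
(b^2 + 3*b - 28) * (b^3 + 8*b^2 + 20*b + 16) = b^5 + 11*b^4 + 16*b^3 - 148*b^2 - 512*b - 448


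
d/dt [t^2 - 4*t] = 2*t - 4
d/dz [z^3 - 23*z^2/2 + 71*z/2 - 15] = 3*z^2 - 23*z + 71/2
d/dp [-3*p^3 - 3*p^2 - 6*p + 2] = -9*p^2 - 6*p - 6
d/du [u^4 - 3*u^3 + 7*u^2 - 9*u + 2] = 4*u^3 - 9*u^2 + 14*u - 9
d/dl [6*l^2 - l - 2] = 12*l - 1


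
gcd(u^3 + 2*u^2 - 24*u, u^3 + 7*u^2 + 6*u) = u^2 + 6*u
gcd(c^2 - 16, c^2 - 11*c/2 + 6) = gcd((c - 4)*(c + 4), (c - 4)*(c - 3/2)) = c - 4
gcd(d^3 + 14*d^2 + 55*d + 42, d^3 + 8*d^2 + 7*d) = d^2 + 8*d + 7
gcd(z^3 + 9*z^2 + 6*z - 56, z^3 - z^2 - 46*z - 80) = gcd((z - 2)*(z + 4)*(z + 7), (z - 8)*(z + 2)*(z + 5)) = 1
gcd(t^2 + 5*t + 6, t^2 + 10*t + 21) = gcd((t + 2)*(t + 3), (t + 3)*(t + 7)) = t + 3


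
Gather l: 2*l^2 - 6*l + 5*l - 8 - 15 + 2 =2*l^2 - l - 21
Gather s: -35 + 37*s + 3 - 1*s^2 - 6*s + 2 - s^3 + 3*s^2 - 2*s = -s^3 + 2*s^2 + 29*s - 30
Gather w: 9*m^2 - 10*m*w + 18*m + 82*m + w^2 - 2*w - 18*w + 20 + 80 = 9*m^2 + 100*m + w^2 + w*(-10*m - 20) + 100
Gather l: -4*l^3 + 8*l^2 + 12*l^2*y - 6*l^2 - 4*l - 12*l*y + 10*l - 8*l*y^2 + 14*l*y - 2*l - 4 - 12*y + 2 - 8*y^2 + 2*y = -4*l^3 + l^2*(12*y + 2) + l*(-8*y^2 + 2*y + 4) - 8*y^2 - 10*y - 2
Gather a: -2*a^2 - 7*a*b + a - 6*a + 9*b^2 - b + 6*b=-2*a^2 + a*(-7*b - 5) + 9*b^2 + 5*b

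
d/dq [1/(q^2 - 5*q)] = (5 - 2*q)/(q^2*(q - 5)^2)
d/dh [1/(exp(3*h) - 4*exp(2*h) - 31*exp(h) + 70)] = (-3*exp(2*h) + 8*exp(h) + 31)*exp(h)/(exp(3*h) - 4*exp(2*h) - 31*exp(h) + 70)^2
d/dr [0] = 0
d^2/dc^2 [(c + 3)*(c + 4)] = 2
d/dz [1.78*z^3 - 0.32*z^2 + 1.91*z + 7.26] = 5.34*z^2 - 0.64*z + 1.91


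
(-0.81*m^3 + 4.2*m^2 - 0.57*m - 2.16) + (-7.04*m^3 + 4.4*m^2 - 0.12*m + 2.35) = -7.85*m^3 + 8.6*m^2 - 0.69*m + 0.19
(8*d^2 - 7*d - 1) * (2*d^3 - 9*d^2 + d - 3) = 16*d^5 - 86*d^4 + 69*d^3 - 22*d^2 + 20*d + 3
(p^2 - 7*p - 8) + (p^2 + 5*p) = 2*p^2 - 2*p - 8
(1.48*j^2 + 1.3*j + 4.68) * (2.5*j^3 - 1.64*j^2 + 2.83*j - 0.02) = 3.7*j^5 + 0.8228*j^4 + 13.7564*j^3 - 4.0258*j^2 + 13.2184*j - 0.0936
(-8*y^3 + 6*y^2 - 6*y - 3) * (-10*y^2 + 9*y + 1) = 80*y^5 - 132*y^4 + 106*y^3 - 18*y^2 - 33*y - 3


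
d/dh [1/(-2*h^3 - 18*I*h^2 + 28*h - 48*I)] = (3*h^2 + 18*I*h - 14)/(2*(h^3 + 9*I*h^2 - 14*h + 24*I)^2)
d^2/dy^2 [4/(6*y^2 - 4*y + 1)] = 16*(-18*y^2 + 12*y + 8*(3*y - 1)^2 - 3)/(6*y^2 - 4*y + 1)^3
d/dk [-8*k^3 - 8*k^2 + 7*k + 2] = -24*k^2 - 16*k + 7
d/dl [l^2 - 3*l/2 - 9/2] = 2*l - 3/2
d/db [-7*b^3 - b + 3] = -21*b^2 - 1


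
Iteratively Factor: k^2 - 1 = (k + 1)*(k - 1)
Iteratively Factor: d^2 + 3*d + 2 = (d + 1)*(d + 2)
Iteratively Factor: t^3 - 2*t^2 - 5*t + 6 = (t + 2)*(t^2 - 4*t + 3) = (t - 3)*(t + 2)*(t - 1)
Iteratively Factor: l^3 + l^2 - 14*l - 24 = (l + 2)*(l^2 - l - 12) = (l + 2)*(l + 3)*(l - 4)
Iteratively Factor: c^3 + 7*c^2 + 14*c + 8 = (c + 1)*(c^2 + 6*c + 8) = (c + 1)*(c + 2)*(c + 4)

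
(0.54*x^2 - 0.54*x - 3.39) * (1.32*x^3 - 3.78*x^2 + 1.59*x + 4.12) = 0.7128*x^5 - 2.754*x^4 - 1.575*x^3 + 14.1804*x^2 - 7.6149*x - 13.9668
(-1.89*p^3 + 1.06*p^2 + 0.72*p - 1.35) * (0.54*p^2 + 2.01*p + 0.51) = -1.0206*p^5 - 3.2265*p^4 + 1.5555*p^3 + 1.2588*p^2 - 2.3463*p - 0.6885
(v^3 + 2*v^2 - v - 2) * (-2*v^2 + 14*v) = -2*v^5 + 10*v^4 + 30*v^3 - 10*v^2 - 28*v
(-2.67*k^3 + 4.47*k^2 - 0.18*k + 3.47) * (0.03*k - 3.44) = -0.0801*k^4 + 9.3189*k^3 - 15.3822*k^2 + 0.7233*k - 11.9368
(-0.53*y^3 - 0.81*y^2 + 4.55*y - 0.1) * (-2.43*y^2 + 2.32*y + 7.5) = 1.2879*y^5 + 0.7387*y^4 - 16.9107*y^3 + 4.724*y^2 + 33.893*y - 0.75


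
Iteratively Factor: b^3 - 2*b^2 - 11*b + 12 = (b + 3)*(b^2 - 5*b + 4) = (b - 1)*(b + 3)*(b - 4)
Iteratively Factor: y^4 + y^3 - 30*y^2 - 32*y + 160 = (y - 5)*(y^3 + 6*y^2 - 32) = (y - 5)*(y - 2)*(y^2 + 8*y + 16) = (y - 5)*(y - 2)*(y + 4)*(y + 4)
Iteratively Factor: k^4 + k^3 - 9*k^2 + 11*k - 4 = (k - 1)*(k^3 + 2*k^2 - 7*k + 4) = (k - 1)*(k + 4)*(k^2 - 2*k + 1) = (k - 1)^2*(k + 4)*(k - 1)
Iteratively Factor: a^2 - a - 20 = (a - 5)*(a + 4)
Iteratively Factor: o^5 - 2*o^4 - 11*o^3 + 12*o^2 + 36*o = (o + 2)*(o^4 - 4*o^3 - 3*o^2 + 18*o) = (o + 2)^2*(o^3 - 6*o^2 + 9*o) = (o - 3)*(o + 2)^2*(o^2 - 3*o) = (o - 3)^2*(o + 2)^2*(o)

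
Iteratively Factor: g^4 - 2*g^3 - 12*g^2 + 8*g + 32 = (g + 2)*(g^3 - 4*g^2 - 4*g + 16) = (g - 4)*(g + 2)*(g^2 - 4) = (g - 4)*(g - 2)*(g + 2)*(g + 2)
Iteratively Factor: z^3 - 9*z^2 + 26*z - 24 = (z - 3)*(z^2 - 6*z + 8) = (z - 4)*(z - 3)*(z - 2)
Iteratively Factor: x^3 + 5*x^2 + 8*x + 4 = (x + 2)*(x^2 + 3*x + 2) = (x + 1)*(x + 2)*(x + 2)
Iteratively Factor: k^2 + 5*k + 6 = (k + 3)*(k + 2)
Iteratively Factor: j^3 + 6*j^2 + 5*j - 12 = (j + 3)*(j^2 + 3*j - 4) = (j + 3)*(j + 4)*(j - 1)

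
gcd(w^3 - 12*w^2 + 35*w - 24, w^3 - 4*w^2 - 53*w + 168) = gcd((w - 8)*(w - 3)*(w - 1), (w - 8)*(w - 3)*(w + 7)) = w^2 - 11*w + 24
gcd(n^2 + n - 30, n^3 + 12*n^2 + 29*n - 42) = n + 6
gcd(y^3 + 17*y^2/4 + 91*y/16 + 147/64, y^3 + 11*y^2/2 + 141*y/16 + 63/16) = y^2 + 5*y/2 + 21/16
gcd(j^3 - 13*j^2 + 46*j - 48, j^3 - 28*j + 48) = j - 2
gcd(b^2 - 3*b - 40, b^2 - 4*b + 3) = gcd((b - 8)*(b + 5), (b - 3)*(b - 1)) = 1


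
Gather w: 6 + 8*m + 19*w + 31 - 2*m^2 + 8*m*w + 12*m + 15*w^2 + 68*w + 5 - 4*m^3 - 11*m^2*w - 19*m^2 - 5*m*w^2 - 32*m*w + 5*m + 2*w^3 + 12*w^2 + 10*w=-4*m^3 - 21*m^2 + 25*m + 2*w^3 + w^2*(27 - 5*m) + w*(-11*m^2 - 24*m + 97) + 42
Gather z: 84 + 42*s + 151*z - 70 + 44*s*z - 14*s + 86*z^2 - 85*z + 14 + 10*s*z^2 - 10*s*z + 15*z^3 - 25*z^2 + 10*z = 28*s + 15*z^3 + z^2*(10*s + 61) + z*(34*s + 76) + 28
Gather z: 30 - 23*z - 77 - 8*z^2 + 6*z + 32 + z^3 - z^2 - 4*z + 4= z^3 - 9*z^2 - 21*z - 11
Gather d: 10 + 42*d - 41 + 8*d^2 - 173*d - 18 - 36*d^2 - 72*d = -28*d^2 - 203*d - 49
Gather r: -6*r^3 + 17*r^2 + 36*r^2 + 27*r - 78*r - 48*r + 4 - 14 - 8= -6*r^3 + 53*r^2 - 99*r - 18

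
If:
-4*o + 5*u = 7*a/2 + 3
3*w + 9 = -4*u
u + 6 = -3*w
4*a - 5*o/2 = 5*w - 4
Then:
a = -832/297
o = 134/297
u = -1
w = -5/3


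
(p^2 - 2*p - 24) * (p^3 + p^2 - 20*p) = p^5 - p^4 - 46*p^3 + 16*p^2 + 480*p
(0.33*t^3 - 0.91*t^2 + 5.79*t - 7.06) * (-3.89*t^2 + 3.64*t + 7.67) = -1.2837*t^5 + 4.7411*t^4 - 23.3044*t^3 + 41.5593*t^2 + 18.7109*t - 54.1502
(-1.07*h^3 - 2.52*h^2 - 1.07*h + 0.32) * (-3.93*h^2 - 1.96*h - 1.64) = 4.2051*h^5 + 12.0008*h^4 + 10.8991*h^3 + 4.9724*h^2 + 1.1276*h - 0.5248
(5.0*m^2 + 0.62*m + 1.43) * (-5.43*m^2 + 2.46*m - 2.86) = -27.15*m^4 + 8.9334*m^3 - 20.5397*m^2 + 1.7446*m - 4.0898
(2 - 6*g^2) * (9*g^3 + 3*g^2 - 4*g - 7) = -54*g^5 - 18*g^4 + 42*g^3 + 48*g^2 - 8*g - 14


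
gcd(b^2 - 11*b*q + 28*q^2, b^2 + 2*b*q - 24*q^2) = -b + 4*q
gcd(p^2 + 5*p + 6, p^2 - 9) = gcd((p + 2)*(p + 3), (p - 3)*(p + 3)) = p + 3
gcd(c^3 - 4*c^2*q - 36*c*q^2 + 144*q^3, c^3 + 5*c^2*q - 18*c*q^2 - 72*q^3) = -c^2 - 2*c*q + 24*q^2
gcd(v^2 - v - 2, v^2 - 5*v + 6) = v - 2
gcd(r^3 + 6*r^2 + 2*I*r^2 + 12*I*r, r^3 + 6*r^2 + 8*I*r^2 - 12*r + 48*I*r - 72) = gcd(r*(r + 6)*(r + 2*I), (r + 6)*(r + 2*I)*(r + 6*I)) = r^2 + r*(6 + 2*I) + 12*I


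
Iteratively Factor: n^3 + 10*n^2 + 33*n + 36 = (n + 4)*(n^2 + 6*n + 9) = (n + 3)*(n + 4)*(n + 3)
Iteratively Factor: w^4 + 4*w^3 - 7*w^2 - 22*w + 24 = (w - 2)*(w^3 + 6*w^2 + 5*w - 12) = (w - 2)*(w + 3)*(w^2 + 3*w - 4) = (w - 2)*(w + 3)*(w + 4)*(w - 1)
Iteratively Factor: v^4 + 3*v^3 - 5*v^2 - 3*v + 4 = (v - 1)*(v^3 + 4*v^2 - v - 4) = (v - 1)^2*(v^2 + 5*v + 4) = (v - 1)^2*(v + 1)*(v + 4)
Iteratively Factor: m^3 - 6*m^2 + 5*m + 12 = (m - 4)*(m^2 - 2*m - 3) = (m - 4)*(m + 1)*(m - 3)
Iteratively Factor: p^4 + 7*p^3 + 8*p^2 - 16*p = (p)*(p^3 + 7*p^2 + 8*p - 16) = p*(p + 4)*(p^2 + 3*p - 4) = p*(p + 4)^2*(p - 1)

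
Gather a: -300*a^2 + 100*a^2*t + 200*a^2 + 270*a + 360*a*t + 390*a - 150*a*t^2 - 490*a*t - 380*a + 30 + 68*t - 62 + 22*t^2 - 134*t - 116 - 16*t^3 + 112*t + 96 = a^2*(100*t - 100) + a*(-150*t^2 - 130*t + 280) - 16*t^3 + 22*t^2 + 46*t - 52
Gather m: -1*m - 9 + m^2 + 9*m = m^2 + 8*m - 9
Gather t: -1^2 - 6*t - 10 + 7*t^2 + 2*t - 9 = 7*t^2 - 4*t - 20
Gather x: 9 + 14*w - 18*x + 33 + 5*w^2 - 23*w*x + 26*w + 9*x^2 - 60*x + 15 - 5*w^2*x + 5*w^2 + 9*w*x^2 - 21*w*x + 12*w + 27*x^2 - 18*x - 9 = 10*w^2 + 52*w + x^2*(9*w + 36) + x*(-5*w^2 - 44*w - 96) + 48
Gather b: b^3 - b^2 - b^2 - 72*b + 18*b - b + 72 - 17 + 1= b^3 - 2*b^2 - 55*b + 56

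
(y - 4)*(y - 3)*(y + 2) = y^3 - 5*y^2 - 2*y + 24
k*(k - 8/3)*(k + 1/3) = k^3 - 7*k^2/3 - 8*k/9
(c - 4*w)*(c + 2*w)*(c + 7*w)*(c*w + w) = c^4*w + 5*c^3*w^2 + c^3*w - 22*c^2*w^3 + 5*c^2*w^2 - 56*c*w^4 - 22*c*w^3 - 56*w^4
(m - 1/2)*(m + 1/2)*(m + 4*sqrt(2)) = m^3 + 4*sqrt(2)*m^2 - m/4 - sqrt(2)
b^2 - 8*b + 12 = (b - 6)*(b - 2)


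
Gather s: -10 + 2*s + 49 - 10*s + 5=44 - 8*s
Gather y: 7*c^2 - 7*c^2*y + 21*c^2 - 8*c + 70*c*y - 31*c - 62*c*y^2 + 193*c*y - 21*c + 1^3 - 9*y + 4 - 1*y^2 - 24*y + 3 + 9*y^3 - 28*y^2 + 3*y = 28*c^2 - 60*c + 9*y^3 + y^2*(-62*c - 29) + y*(-7*c^2 + 263*c - 30) + 8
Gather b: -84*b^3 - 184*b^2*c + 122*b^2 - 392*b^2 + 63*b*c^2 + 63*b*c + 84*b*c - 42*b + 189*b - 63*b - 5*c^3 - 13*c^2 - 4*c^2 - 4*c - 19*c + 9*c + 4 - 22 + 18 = -84*b^3 + b^2*(-184*c - 270) + b*(63*c^2 + 147*c + 84) - 5*c^3 - 17*c^2 - 14*c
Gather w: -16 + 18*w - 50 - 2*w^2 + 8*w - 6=-2*w^2 + 26*w - 72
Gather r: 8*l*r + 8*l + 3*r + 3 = 8*l + r*(8*l + 3) + 3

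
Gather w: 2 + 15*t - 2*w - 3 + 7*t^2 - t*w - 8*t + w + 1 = 7*t^2 + 7*t + w*(-t - 1)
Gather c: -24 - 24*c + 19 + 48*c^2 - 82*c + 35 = 48*c^2 - 106*c + 30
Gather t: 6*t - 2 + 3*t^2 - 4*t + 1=3*t^2 + 2*t - 1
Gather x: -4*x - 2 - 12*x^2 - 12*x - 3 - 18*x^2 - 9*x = -30*x^2 - 25*x - 5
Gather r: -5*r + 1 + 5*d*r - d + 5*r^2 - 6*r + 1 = -d + 5*r^2 + r*(5*d - 11) + 2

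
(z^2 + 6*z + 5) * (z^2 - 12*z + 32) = z^4 - 6*z^3 - 35*z^2 + 132*z + 160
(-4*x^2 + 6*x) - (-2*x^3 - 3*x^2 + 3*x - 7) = 2*x^3 - x^2 + 3*x + 7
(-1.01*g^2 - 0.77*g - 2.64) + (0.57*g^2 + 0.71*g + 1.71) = -0.44*g^2 - 0.0600000000000001*g - 0.93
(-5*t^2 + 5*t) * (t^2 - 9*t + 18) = -5*t^4 + 50*t^3 - 135*t^2 + 90*t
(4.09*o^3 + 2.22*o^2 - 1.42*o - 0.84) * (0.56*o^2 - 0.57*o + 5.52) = 2.2904*o^5 - 1.0881*o^4 + 20.5162*o^3 + 12.5934*o^2 - 7.3596*o - 4.6368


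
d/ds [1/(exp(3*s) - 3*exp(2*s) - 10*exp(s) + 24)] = (-3*exp(2*s) + 6*exp(s) + 10)*exp(s)/(exp(3*s) - 3*exp(2*s) - 10*exp(s) + 24)^2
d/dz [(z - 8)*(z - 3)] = 2*z - 11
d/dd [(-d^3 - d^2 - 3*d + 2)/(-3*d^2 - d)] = (3*d^4 + 2*d^3 - 8*d^2 + 12*d + 2)/(d^2*(9*d^2 + 6*d + 1))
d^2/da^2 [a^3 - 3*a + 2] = 6*a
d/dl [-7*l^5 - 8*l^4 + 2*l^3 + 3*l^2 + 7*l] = -35*l^4 - 32*l^3 + 6*l^2 + 6*l + 7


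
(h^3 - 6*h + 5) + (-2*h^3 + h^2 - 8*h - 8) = -h^3 + h^2 - 14*h - 3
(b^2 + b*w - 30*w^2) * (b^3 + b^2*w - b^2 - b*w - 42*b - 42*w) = b^5 + 2*b^4*w - b^4 - 29*b^3*w^2 - 2*b^3*w - 42*b^3 - 30*b^2*w^3 + 29*b^2*w^2 - 84*b^2*w + 30*b*w^3 + 1218*b*w^2 + 1260*w^3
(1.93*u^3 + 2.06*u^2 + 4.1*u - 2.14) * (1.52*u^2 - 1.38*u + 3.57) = 2.9336*u^5 + 0.4678*u^4 + 10.2793*u^3 - 1.5566*u^2 + 17.5902*u - 7.6398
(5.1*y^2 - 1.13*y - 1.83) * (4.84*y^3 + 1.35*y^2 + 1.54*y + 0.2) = 24.684*y^5 + 1.4158*y^4 - 2.5287*y^3 - 3.1907*y^2 - 3.0442*y - 0.366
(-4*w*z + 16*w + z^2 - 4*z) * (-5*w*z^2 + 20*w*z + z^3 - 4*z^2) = 20*w^2*z^3 - 160*w^2*z^2 + 320*w^2*z - 9*w*z^4 + 72*w*z^3 - 144*w*z^2 + z^5 - 8*z^4 + 16*z^3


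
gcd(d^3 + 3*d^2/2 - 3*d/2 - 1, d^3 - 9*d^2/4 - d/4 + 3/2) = d - 1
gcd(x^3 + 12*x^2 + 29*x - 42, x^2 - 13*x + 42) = 1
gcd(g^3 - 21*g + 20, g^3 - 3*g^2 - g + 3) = g - 1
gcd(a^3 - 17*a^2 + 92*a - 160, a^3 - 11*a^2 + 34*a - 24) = a - 4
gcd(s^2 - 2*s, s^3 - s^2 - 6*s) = s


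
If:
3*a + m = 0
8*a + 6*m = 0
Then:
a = 0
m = 0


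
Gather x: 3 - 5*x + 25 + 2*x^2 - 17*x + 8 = 2*x^2 - 22*x + 36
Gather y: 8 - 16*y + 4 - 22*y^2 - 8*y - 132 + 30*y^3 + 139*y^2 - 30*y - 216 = 30*y^3 + 117*y^2 - 54*y - 336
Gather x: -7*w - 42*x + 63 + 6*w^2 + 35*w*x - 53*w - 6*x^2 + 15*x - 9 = 6*w^2 - 60*w - 6*x^2 + x*(35*w - 27) + 54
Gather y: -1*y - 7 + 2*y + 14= y + 7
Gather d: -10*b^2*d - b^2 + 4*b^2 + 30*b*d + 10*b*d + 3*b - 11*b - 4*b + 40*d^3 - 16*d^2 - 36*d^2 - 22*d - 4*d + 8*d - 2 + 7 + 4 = 3*b^2 - 12*b + 40*d^3 - 52*d^2 + d*(-10*b^2 + 40*b - 18) + 9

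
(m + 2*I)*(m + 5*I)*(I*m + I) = I*m^3 - 7*m^2 + I*m^2 - 7*m - 10*I*m - 10*I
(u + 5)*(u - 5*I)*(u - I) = u^3 + 5*u^2 - 6*I*u^2 - 5*u - 30*I*u - 25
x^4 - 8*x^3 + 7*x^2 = x^2*(x - 7)*(x - 1)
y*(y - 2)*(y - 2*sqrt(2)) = y^3 - 2*sqrt(2)*y^2 - 2*y^2 + 4*sqrt(2)*y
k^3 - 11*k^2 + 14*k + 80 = (k - 8)*(k - 5)*(k + 2)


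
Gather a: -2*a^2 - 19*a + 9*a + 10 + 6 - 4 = -2*a^2 - 10*a + 12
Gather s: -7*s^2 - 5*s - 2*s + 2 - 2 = -7*s^2 - 7*s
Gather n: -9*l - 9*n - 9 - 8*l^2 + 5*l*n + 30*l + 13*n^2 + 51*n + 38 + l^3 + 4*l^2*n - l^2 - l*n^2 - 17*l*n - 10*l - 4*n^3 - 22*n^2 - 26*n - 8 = l^3 - 9*l^2 + 11*l - 4*n^3 + n^2*(-l - 9) + n*(4*l^2 - 12*l + 16) + 21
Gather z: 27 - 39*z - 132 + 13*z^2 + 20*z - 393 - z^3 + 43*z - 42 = -z^3 + 13*z^2 + 24*z - 540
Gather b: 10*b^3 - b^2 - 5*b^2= 10*b^3 - 6*b^2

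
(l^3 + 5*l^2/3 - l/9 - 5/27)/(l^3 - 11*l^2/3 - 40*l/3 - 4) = (9*l^2 + 12*l - 5)/(9*(l^2 - 4*l - 12))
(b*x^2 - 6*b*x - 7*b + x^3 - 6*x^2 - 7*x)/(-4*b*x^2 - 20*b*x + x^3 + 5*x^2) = (-b*x^2 + 6*b*x + 7*b - x^3 + 6*x^2 + 7*x)/(x*(4*b*x + 20*b - x^2 - 5*x))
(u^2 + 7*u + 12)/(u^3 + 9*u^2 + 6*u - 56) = (u + 3)/(u^2 + 5*u - 14)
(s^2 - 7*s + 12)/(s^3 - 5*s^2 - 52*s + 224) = (s - 3)/(s^2 - s - 56)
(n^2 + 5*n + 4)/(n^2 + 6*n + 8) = (n + 1)/(n + 2)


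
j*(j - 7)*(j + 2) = j^3 - 5*j^2 - 14*j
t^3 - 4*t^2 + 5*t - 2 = (t - 2)*(t - 1)^2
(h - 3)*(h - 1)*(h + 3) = h^3 - h^2 - 9*h + 9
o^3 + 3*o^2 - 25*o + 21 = (o - 3)*(o - 1)*(o + 7)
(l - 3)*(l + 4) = l^2 + l - 12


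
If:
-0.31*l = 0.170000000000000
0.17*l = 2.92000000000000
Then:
No Solution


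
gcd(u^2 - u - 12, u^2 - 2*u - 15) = u + 3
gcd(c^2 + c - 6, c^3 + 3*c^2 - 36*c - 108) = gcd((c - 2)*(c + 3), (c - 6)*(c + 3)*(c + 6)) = c + 3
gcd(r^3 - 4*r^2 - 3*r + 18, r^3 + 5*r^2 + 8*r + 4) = r + 2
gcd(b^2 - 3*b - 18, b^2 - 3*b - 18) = b^2 - 3*b - 18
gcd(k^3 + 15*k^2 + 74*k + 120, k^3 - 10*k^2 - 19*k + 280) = k + 5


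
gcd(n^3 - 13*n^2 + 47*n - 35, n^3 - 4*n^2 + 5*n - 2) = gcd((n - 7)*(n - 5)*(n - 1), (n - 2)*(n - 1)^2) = n - 1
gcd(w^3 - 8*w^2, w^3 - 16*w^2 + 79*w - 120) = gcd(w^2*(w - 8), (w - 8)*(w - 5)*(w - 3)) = w - 8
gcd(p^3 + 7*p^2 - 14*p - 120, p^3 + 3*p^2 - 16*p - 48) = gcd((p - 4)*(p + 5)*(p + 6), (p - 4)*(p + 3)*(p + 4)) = p - 4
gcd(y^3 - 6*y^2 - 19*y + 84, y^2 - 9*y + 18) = y - 3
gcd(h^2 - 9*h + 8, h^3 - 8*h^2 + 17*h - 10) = h - 1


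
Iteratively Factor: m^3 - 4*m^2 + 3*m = (m)*(m^2 - 4*m + 3) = m*(m - 3)*(m - 1)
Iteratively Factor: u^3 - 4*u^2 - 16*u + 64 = (u - 4)*(u^2 - 16) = (u - 4)^2*(u + 4)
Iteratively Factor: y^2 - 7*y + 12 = (y - 3)*(y - 4)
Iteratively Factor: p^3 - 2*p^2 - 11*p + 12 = (p + 3)*(p^2 - 5*p + 4) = (p - 4)*(p + 3)*(p - 1)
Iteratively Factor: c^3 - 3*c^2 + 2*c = (c - 2)*(c^2 - c) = c*(c - 2)*(c - 1)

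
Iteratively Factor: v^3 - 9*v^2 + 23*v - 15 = (v - 5)*(v^2 - 4*v + 3) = (v - 5)*(v - 1)*(v - 3)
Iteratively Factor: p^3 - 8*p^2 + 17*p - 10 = (p - 2)*(p^2 - 6*p + 5) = (p - 5)*(p - 2)*(p - 1)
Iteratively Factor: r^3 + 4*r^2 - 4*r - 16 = (r + 4)*(r^2 - 4) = (r + 2)*(r + 4)*(r - 2)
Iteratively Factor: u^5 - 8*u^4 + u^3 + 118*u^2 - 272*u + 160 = (u + 4)*(u^4 - 12*u^3 + 49*u^2 - 78*u + 40) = (u - 1)*(u + 4)*(u^3 - 11*u^2 + 38*u - 40) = (u - 2)*(u - 1)*(u + 4)*(u^2 - 9*u + 20) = (u - 4)*(u - 2)*(u - 1)*(u + 4)*(u - 5)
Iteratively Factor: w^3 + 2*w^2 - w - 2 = (w + 2)*(w^2 - 1) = (w + 1)*(w + 2)*(w - 1)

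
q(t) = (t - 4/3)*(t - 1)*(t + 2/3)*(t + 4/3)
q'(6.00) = 799.26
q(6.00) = 1140.74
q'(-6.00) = -870.07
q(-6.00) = 1277.63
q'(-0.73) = 2.07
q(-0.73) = -0.14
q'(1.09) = -0.74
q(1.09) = -0.09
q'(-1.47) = -7.09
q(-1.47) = 0.76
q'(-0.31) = 1.89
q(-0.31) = 0.79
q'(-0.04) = 0.79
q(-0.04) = 1.16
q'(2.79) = 66.04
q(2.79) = 37.16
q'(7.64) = 1688.65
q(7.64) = 3121.39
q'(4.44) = 309.29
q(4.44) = 315.08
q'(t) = (t - 4/3)*(t - 1)*(t + 2/3) + (t - 4/3)*(t - 1)*(t + 4/3) + (t - 4/3)*(t + 2/3)*(t + 4/3) + (t - 1)*(t + 2/3)*(t + 4/3) = 4*t^3 - t^2 - 44*t/9 + 16/27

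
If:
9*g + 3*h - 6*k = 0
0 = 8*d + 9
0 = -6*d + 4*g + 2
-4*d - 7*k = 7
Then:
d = -9/8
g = -35/16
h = 655/112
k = -5/14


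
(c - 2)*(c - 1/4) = c^2 - 9*c/4 + 1/2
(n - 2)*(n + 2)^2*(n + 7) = n^4 + 9*n^3 + 10*n^2 - 36*n - 56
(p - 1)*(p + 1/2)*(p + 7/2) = p^3 + 3*p^2 - 9*p/4 - 7/4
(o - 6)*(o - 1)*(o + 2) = o^3 - 5*o^2 - 8*o + 12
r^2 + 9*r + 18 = (r + 3)*(r + 6)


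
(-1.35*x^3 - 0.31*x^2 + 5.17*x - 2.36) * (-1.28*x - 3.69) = 1.728*x^4 + 5.3783*x^3 - 5.4737*x^2 - 16.0565*x + 8.7084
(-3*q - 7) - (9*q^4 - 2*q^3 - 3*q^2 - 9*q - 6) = -9*q^4 + 2*q^3 + 3*q^2 + 6*q - 1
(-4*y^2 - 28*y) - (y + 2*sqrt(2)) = -4*y^2 - 29*y - 2*sqrt(2)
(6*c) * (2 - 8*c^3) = -48*c^4 + 12*c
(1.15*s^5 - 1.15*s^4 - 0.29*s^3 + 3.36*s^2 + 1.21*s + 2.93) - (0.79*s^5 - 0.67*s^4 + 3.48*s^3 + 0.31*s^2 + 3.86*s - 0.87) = 0.36*s^5 - 0.48*s^4 - 3.77*s^3 + 3.05*s^2 - 2.65*s + 3.8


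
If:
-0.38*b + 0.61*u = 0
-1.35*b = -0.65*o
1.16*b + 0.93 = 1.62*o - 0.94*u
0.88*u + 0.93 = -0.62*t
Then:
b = 0.57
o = 1.19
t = -2.01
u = 0.36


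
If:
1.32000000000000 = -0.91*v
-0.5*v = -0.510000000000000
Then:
No Solution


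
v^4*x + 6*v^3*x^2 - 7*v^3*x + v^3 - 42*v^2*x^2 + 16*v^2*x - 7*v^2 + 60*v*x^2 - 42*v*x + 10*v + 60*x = (v - 5)*(v - 2)*(v + 6*x)*(v*x + 1)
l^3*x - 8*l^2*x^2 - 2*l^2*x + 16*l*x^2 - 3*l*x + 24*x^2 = (l - 3)*(l - 8*x)*(l*x + x)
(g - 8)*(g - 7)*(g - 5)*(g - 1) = g^4 - 21*g^3 + 151*g^2 - 411*g + 280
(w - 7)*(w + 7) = w^2 - 49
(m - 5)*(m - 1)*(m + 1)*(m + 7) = m^4 + 2*m^3 - 36*m^2 - 2*m + 35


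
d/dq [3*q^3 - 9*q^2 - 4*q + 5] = 9*q^2 - 18*q - 4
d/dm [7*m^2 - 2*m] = 14*m - 2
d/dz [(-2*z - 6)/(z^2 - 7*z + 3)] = 2*(z^2 + 6*z - 24)/(z^4 - 14*z^3 + 55*z^2 - 42*z + 9)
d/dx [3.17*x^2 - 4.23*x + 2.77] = 6.34*x - 4.23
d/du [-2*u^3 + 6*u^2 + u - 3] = -6*u^2 + 12*u + 1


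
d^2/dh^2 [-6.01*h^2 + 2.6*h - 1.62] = -12.0200000000000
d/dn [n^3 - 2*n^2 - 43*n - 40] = 3*n^2 - 4*n - 43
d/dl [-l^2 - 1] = -2*l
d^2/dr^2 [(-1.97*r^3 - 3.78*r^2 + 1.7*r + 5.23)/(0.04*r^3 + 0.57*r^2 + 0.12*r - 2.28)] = (1.38777878078145e-17*r^7 + 0.0777359999999998*r^6 + 0.0730559999999985*r^5 - 1.714128*r^4 - 6.49011599999998*r^3 - 14.03451*r^2 - 43.18092*r - 24.625224)/(6.4e-5*r^9 + 0.002736*r^8 + 0.039564*r^7 + 0.190665*r^6 - 0.193212*r^5 - 2.263356*r^4 - 0.310176*r^3 + 8.790768*r^2 + 1.871424*r - 11.852352)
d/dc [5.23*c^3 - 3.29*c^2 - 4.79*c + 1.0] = 15.69*c^2 - 6.58*c - 4.79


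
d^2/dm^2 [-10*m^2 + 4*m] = -20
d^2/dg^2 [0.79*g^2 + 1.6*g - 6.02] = 1.58000000000000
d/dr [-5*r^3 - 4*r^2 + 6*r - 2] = -15*r^2 - 8*r + 6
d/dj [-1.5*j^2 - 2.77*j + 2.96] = -3.0*j - 2.77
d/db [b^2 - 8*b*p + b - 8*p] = 2*b - 8*p + 1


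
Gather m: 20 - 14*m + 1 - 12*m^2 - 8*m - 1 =-12*m^2 - 22*m + 20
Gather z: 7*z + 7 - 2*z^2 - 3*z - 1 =-2*z^2 + 4*z + 6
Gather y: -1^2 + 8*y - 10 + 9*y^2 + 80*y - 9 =9*y^2 + 88*y - 20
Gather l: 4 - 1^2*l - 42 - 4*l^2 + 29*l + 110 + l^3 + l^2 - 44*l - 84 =l^3 - 3*l^2 - 16*l - 12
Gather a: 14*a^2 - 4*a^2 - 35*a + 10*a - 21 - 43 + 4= 10*a^2 - 25*a - 60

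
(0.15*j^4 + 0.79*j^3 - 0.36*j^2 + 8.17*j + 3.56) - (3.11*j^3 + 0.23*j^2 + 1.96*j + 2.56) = 0.15*j^4 - 2.32*j^3 - 0.59*j^2 + 6.21*j + 1.0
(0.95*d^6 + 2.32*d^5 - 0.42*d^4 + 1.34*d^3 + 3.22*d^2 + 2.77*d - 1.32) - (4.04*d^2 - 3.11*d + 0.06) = 0.95*d^6 + 2.32*d^5 - 0.42*d^4 + 1.34*d^3 - 0.82*d^2 + 5.88*d - 1.38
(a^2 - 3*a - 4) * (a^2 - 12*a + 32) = a^4 - 15*a^3 + 64*a^2 - 48*a - 128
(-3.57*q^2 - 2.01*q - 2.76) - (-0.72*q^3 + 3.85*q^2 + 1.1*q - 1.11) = 0.72*q^3 - 7.42*q^2 - 3.11*q - 1.65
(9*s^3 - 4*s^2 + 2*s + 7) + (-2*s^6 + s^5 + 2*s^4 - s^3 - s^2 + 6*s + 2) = -2*s^6 + s^5 + 2*s^4 + 8*s^3 - 5*s^2 + 8*s + 9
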